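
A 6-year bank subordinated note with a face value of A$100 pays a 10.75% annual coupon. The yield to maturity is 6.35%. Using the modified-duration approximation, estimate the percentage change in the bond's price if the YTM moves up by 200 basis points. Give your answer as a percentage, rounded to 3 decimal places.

Periodic yield y = 0.0635. Modified duration first:
  t   CF        PV=CF/(1+0.0635)^t    t·PV
  1        10.75        10.1081        10.1081
  2        10.75         9.5046        19.0092
  3        10.75         8.9371        26.8113
  4        10.75         8.4035        33.6139
  5        10.75         7.9017        39.5085
  6       110.75        76.5453       459.2721
  Σ                    121.4003       588.3230
P = 121.4003; D_Mac = 4.84614 yrs; D_mod = 4.84614/(1+0.0635) = 4.55678 yrs.
ΔP/P ≈ -D_mod · Δy = -4.55678 × (+0.02) = -0.091136 = -9.1136%.

-9.114%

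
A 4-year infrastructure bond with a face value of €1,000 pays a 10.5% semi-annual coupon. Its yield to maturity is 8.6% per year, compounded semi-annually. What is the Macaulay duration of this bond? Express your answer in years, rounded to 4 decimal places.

3.3891 years

Periodic yield y = 0.043. Discount each cash flow and weight by its period:
  t   CF        PV=CF/(1+0.043)^t    t·PV
  1        52.50        50.3356        50.3356
  2        52.50        48.2604        96.5207
  3        52.50        46.2707       138.8122
  4        52.50        44.3631       177.4525
  5        52.50        42.5342       212.6708
  6        52.50        40.7806       244.6835
  7        52.50        39.0993       273.6952
  8     1,052.50       751.5323     6,012.2582
  Σ                  1,063.1761     7,206.4287
Price P = Σ PV = 1,063.1761.
Macaulay duration = Σ(t·PV) / P = 7,206.4287 / 1,063.1761 = 6.77821 half-year periods.
In years: 6.77821 / 2 = 3.38910 years.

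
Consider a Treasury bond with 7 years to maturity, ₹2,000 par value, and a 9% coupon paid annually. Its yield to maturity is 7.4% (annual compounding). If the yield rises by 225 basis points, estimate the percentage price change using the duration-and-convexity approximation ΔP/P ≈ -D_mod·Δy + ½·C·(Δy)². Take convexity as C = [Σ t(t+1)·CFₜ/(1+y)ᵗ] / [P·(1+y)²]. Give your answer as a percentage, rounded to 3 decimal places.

-10.737%

With y = 0.074:
  t   CF        PV=CF/(1+0.074)^t    t·PV        t(t+1)·PV
  1       180.00       167.5978       167.5978         335.1955
  2       180.00       156.0501       312.1001         936.3004
  3       180.00       145.2980       435.8940       1,743.5761
  4       180.00       135.2868       541.1471       2,705.7357
  5       180.00       125.9654       629.8268       3,778.9605
  6       180.00       117.2862       703.7170       4,926.0193
  7     2,180.00     1,322.5939     9,258.1575      74,065.2599
  Σ                  2,170.0781    12,048.4403      88,491.0474
P = 2,170.0781; D_Mac = 5.55208 yrs; D_mod = 5.16953 yrs; C = 35.35212.
Duration effect: -5.16953 × (+0.0225) = -0.116314
Convexity effect: 0.5 × 35.35212 × (0.0225)² = +0.0089485
ΔP/P ≈ -0.116314 + 0.0089485 = -0.107366 = -10.7366%.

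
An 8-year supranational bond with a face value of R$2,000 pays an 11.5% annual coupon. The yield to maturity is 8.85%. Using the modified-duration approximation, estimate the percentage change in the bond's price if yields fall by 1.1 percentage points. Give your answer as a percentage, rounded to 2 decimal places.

+5.86%

Periodic yield y = 0.0885. Modified duration first:
  t   CF        PV=CF/(1+0.0885)^t    t·PV
  1       230.00       211.3000       211.3000
  2       230.00       194.1203       388.2406
  3       230.00       178.3374       535.0123
  4       230.00       163.8378       655.3512
  5       230.00       150.5170       752.5852
  6       230.00       138.2793       829.6759
  7       230.00       127.0366       889.2561
  8     2,230.00     1,131.5595     9,052.4760
  Σ                  2,294.9879    13,313.8973
P = 2,294.9879; D_Mac = 5.80129 yrs; D_mod = 5.80129/(1+0.0885) = 5.32962 yrs.
ΔP/P ≈ -D_mod · Δy = -5.32962 × (-0.011) = +0.058626 = +5.8626%.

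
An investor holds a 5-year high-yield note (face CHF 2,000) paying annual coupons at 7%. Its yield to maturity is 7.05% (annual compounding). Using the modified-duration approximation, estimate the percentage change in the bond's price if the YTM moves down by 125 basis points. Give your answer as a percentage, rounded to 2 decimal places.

Periodic yield y = 0.0705. Modified duration first:
  t   CF        PV=CF/(1+0.0705)^t    t·PV
  1       140.00       130.7800       130.7800
  2       140.00       122.1672       244.3344
  3       140.00       114.1216       342.3649
  4       140.00       106.6059       426.4237
  5     2,140.00     1,522.2305     7,611.1524
  Σ                  1,995.9053     8,755.0555
P = 1,995.9053; D_Mac = 4.38651 yrs; D_mod = 4.38651/(1+0.0705) = 4.09763 yrs.
ΔP/P ≈ -D_mod · Δy = -4.09763 × (-0.0125) = +0.051220 = +5.1220%.

+5.12%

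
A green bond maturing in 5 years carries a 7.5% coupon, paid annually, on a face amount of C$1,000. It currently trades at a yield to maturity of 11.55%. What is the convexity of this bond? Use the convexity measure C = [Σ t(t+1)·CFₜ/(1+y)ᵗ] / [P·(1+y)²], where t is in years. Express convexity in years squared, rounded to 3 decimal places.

With y = 0.1155:
  t   CF        PV=CF/(1+0.1155)^t    t·PV        t(t+1)·PV
  1        75.00        67.2344        67.2344         134.4688
  2        75.00        60.2729       120.5458         361.6374
  3        75.00        54.0322       162.0966         648.3862
  4        75.00        48.4376       193.7506         968.7528
  5     1,075.00       622.3871     3,111.9356      18,671.6134
  Σ                    852.3643     3,655.5629      20,784.8586
P = 852.3643.
Convexity = Σ t(t+1)·PV / [P·(1+y)²] = 20,784.8586 / (852.3643 × 1.244340) = 19.59669.

19.597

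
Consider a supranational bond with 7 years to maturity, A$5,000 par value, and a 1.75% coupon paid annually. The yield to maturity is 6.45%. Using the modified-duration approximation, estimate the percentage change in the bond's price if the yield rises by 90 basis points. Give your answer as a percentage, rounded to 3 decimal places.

-5.562%

Periodic yield y = 0.0645. Modified duration first:
  t   CF        PV=CF/(1+0.0645)^t    t·PV
  1        87.50        82.1982        82.1982
  2        87.50        77.2177       154.4354
  3        87.50        72.5389       217.6167
  4        87.50        68.1436       272.5746
  5        87.50        64.0147       320.0735
  6        87.50        60.1359       360.8156
  7     5,087.50     3,284.6172    22,992.3204
  Σ                  3,708.8663    24,400.0344
P = 3,708.8663; D_Mac = 6.57884 yrs; D_mod = 6.57884/(1+0.0645) = 6.18022 yrs.
ΔP/P ≈ -D_mod · Δy = -6.18022 × (+0.009) = -0.055622 = -5.5622%.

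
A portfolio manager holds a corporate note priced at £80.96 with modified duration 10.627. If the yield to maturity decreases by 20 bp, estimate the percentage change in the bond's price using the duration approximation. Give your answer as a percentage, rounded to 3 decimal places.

+2.125%

Duration approximation: ΔP/P ≈ -D_mod · Δy = -10.627 × (-0.002) = +0.021254.
As a percentage: +2.1254%.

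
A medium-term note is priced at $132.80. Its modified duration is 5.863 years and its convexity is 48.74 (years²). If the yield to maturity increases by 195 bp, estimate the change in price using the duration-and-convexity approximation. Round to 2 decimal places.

Duration effect: -D_mod·Δy = -5.863 × (+0.0195) = -0.1143285
Convexity effect: ½·C·(Δy)² = 0.5 × 48.74 × (0.0195)² = +0.0092666925
ΔP/P ≈ -0.1143285 + 0.0092666925 = -0.1050618075
ΔP ≈ 132.80 × (-0.1050618075) = -13.952208036.

-$13.95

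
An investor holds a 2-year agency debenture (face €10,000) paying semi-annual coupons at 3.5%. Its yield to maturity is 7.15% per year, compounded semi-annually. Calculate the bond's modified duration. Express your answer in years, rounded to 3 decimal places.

Periodic yield y = 0.03575. First find Macaulay duration:
  t   CF        PV=CF/(1+0.03575)^t    t·PV
  1       175.00       168.9597       168.9597
  2       175.00       163.1279       326.2557
  3       175.00       157.4973       472.4920
  4    10,175.00     8,841.2699    35,365.0797
  Σ                  9,330.8548    36,332.7872
P = 9,330.8548; Macaulay duration = 36,332.7872 / 9,330.8548 = 3.89383 half-year periods = 1.94692 years.
Modified duration = D_Mac / (1 + y) = 1.94692 / 1.03575 = 1.87972 years.

1.880 years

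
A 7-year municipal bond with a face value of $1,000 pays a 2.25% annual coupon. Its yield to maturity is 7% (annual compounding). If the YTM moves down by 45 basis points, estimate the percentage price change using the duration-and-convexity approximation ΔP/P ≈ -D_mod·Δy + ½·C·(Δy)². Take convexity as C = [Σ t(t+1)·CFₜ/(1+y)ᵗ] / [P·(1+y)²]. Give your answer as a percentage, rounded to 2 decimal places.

With y = 0.07:
  t   CF        PV=CF/(1+0.07)^t    t·PV        t(t+1)·PV
  1        22.50        21.0280        21.0280          42.0561
  2        22.50        19.6524        39.3047         117.9142
  3        22.50        18.3667        55.1001         220.4004
  4        22.50        17.1651        68.6606         343.3028
  5        22.50        16.0422        80.2109         481.2657
  6        22.50        14.9927        89.9562         629.6934
  7     1,022.50       636.7616     4,457.3313      35,658.6502
  Σ                    744.0088     4,811.5919      37,493.2829
P = 744.0088; D_Mac = 6.46712 yrs; D_mod = 6.04403 yrs; C = 44.01573.
Duration effect: -6.04403 × (-0.0045) = +0.027198
Convexity effect: 0.5 × 44.01573 × (-0.0045)² = +0.0004457
ΔP/P ≈ +0.027198 + 0.0004457 = +0.027644 = +2.7644%.

+2.76%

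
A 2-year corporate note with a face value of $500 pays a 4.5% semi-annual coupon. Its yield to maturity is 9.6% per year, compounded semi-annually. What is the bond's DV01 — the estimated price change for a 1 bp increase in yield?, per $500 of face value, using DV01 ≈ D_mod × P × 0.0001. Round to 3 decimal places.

$0.084

Periodic yield y = 0.048.
  t   CF        PV=CF/(1+0.048)^t    t·PV
  1        11.25        10.7347        10.7347
  2        11.25        10.2431        20.4861
  3        11.25         9.7739        29.3218
  4       511.25       423.8266     1,695.3063
  Σ                    454.5783     1,755.8489
P = 454.5783; D_Mac = 3.86259 half-year periods = 1.93129 yrs; D_mod = 1.84284 yrs.
DV01 ≈ 1.84284 × 454.5783 × 0.0001 = 0.083771.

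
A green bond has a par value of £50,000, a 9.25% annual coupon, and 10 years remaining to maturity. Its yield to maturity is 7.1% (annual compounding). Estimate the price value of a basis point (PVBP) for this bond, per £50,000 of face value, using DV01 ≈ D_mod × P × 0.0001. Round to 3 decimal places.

£38.422

Periodic yield y = 0.071.
  t   CF        PV=CF/(1+0.071)^t    t·PV
  1     4,625.00     4,318.3940     4,318.3940
  2     4,625.00     4,032.1139     8,064.2279
  3     4,625.00     3,764.8123    11,294.4368
  4     4,625.00     3,515.2309    14,060.9235
  5     4,625.00     3,282.1950    16,410.9751
  6     4,625.00     3,064.6079    18,387.6472
  7     4,625.00     2,861.4453    20,030.1168
  8     4,625.00     2,671.7509    21,374.0075
  9     4,625.00     2,494.6321    22,451.6885
  10   54,625.00    27,510.3896   275,103.8965
  Σ                 57,515.5719   411,496.3138
P = 57,515.5719; D_Mac = 7.15452 yrs; D_mod = 6.68022 yrs.
DV01 ≈ 6.68022 × 57,515.5719 × 0.0001 = 38.421691.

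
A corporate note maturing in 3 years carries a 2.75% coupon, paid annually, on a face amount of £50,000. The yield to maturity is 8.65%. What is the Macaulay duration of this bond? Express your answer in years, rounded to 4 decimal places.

2.9130 years

Periodic yield y = 0.0865. Discount each cash flow and weight by its year:
  t   CF        PV=CF/(1+0.0865)^t    t·PV
  1     1,375.00     1,265.5315     1,265.5315
  2     1,375.00     1,164.7782     2,329.5564
  3    51,375.00    40,055.5448   120,166.6344
  Σ                 42,485.8545   123,761.7223
Price P = Σ PV = 42,485.8545.
Macaulay duration = Σ(t·PV) / P = 123,761.7223 / 42,485.8545 = 2.91301 years.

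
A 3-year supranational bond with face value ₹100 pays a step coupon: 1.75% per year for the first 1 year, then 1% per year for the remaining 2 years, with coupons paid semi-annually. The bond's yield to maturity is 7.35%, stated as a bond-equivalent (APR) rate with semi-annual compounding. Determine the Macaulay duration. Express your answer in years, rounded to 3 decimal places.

Periodic yield y = 0.03675. Discount each cash flow and weight by its period:
  t   CF        PV=CF/(1+0.03675)^t    t·PV
  1        0.875         0.8440         0.8440
  2        0.875         0.8141         1.6281
  3        0.500         0.4487         1.3461
  4        0.500         0.4328         1.7311
  5        0.500         0.4174         2.0872
  6      100.500        80.9323       485.5937
  Σ                     83.8893       493.2303
Price P = Σ PV = 83.8893.
Macaulay duration = Σ(t·PV) / P = 493.2303 / 83.8893 = 5.87954 half-year periods.
In years: 5.87954 / 2 = 2.93977 years.

2.940 years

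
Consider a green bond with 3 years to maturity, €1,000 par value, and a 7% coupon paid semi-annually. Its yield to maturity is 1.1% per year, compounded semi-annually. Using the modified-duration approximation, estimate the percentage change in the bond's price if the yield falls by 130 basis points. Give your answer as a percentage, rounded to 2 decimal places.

+3.59%

Periodic yield y = 0.0055. Modified duration first:
  t   CF        PV=CF/(1+0.0055)^t    t·PV
  1        35.00        34.8086        34.8086
  2        35.00        34.6182        69.2363
  3        35.00        34.4288       103.2864
  4        35.00        34.2405       136.9619
  5        35.00        34.0532       170.2659
  6     1,035.00     1,001.4930     6,008.9578
  Σ                  1,173.6421     6,523.5168
P = 1,173.6421; D_Mac = 5.55835 half-year periods = 2.77918 yrs; D_mod = 2.77918/(1+0.0055) = 2.76397 yrs.
ΔP/P ≈ -D_mod · Δy = -2.76397 × (-0.013) = +0.035932 = +3.5932%.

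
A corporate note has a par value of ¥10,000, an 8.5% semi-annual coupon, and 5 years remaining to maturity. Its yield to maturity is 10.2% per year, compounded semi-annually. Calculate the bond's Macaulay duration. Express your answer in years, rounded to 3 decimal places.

4.142 years

Periodic yield y = 0.051. Discount each cash flow and weight by its period:
  t   CF        PV=CF/(1+0.051)^t    t·PV
  1       425.00       404.3768       404.3768
  2       425.00       384.7543       769.5086
  3       425.00       366.0840     1,098.2521
  4       425.00       348.3197     1,393.2789
  5       425.00       331.4174     1,657.0872
  6       425.00       315.3353     1,892.0120
  7       425.00       300.0336     2,100.2353
  8       425.00       285.4744     2,283.7954
  9       425.00       271.6217     2,444.5954
  10   10,425.00     6,339.4109    63,394.1092
  Σ                  9,346.8283    77,437.2508
Price P = Σ PV = 9,346.8283.
Macaulay duration = Σ(t·PV) / P = 77,437.2508 / 9,346.8283 = 8.28487 half-year periods.
In years: 8.28487 / 2 = 4.14243 years.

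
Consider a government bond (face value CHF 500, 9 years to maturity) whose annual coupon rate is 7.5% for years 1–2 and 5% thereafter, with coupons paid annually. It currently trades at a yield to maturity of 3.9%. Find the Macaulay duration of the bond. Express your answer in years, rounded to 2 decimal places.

Periodic yield y = 0.039. Discount each cash flow and weight by its year:
  t   CF        PV=CF/(1+0.039)^t    t·PV
  1        37.50        36.0924        36.0924
  2        37.50        34.7376        69.4753
  3        25.00        22.2891        66.8674
  4        25.00        21.4525        85.8100
  5        25.00        20.6473       103.2363
  6        25.00        19.8722       119.2334
  7        25.00        19.1263       133.8842
  8        25.00        18.4084       147.2671
  9       525.00       372.0655     3,348.5893
  Σ                    564.6913     4,110.4553
Price P = Σ PV = 564.6913.
Macaulay duration = Σ(t·PV) / P = 4,110.4553 / 564.6913 = 7.27912 years.

7.28 years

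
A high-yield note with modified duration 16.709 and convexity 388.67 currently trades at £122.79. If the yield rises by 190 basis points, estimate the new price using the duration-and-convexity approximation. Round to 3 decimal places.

Duration effect: -D_mod·Δy = -16.709 × (+0.019) = -0.317471
Convexity effect: ½·C·(Δy)² = 0.5 × 388.67 × (0.019)² = +0.070154935
ΔP/P ≈ -0.317471 + 0.070154935 = -0.247316065
New price ≈ 122.79 × (1 - 0.247316065) = 92.42206037865.

£92.422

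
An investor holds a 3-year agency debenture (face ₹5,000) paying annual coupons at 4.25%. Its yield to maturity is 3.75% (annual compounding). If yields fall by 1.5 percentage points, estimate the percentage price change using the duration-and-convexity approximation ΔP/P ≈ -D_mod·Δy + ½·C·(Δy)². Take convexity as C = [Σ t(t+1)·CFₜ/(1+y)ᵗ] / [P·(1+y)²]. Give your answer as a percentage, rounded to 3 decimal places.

With y = 0.0375:
  t   CF        PV=CF/(1+0.0375)^t    t·PV        t(t+1)·PV
  1       212.50       204.8193       204.8193         409.6386
  2       212.50       197.4162       394.8323       1,184.4970
  3     5,212.50     4,667.4723    14,002.4170      56,009.6679
  Σ                  5,069.7078    14,602.0686      57,603.8035
P = 5,069.7078; D_Mac = 2.88026 yrs; D_mod = 2.77615 yrs; C = 10.55582.
Duration effect: -2.77615 × (-0.015) = +0.041642
Convexity effect: 0.5 × 10.55582 × (-0.015)² = +0.0011875
ΔP/P ≈ +0.041642 + 0.0011875 = +0.042830 = +4.2830%.

+4.283%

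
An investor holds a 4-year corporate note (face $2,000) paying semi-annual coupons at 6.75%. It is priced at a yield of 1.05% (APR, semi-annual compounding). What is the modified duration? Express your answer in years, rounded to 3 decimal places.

3.601 years

Periodic yield y = 0.00525. First find Macaulay duration:
  t   CF        PV=CF/(1+0.00525)^t    t·PV
  1        67.50        67.1475        67.1475
  2        67.50        66.7968       133.5936
  3        67.50        66.4479       199.3438
  4        67.50        66.1009       264.4036
  5        67.50        65.7557       328.7785
  6        67.50        65.4123       392.4737
  7        67.50        65.0707       455.4946
  8     2,067.50     1,982.6811    15,861.4487
  Σ                  2,445.4128    17,702.6840
P = 2,445.4128; Macaulay duration = 17,702.6840 / 2,445.4128 = 7.23914 half-year periods = 3.61957 years.
Modified duration = D_Mac / (1 + y) = 3.61957 / 1.00525 = 3.60067 years.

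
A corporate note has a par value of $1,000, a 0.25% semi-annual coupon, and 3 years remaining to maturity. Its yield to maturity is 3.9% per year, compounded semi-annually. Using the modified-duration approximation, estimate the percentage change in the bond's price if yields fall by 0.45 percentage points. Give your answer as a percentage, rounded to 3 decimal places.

Periodic yield y = 0.0195. Modified duration first:
  t   CF        PV=CF/(1+0.0195)^t    t·PV
  1         1.25         1.2261         1.2261
  2         1.25         1.2026         2.4053
  3         1.25         1.1796         3.5389
  4         1.25         1.1571         4.6283
  5         1.25         1.1349         5.6747
  6     1,001.25       891.7008     5,350.2047
  Σ                    897.6012     5,367.6780
P = 897.6012; D_Mac = 5.98003 half-year periods = 2.99001 yrs; D_mod = 2.99001/(1+0.0195) = 2.93282 yrs.
ΔP/P ≈ -D_mod · Δy = -2.93282 × (-0.0045) = +0.013198 = +1.3198%.

+1.320%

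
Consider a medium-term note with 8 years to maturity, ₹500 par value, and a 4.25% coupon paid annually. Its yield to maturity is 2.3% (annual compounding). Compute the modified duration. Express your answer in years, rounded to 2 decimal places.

6.87 years

Periodic yield y = 0.023. First find Macaulay duration:
  t   CF        PV=CF/(1+0.023)^t    t·PV
  1        21.25        20.7722        20.7722
  2        21.25        20.3052        40.6104
  3        21.25        19.8487        59.5461
  4        21.25        19.4024        77.6098
  5        21.25        18.9662        94.8311
  6        21.25        18.5398       111.2388
  7        21.25        18.1230       126.8608
  8       521.25       434.5512     3,476.4100
  Σ                    570.5088     4,007.8792
P = 570.5088; Macaulay duration = 4,007.8792 / 570.5088 = 7.02510 years.
Modified duration = D_Mac / (1 + y) = 7.02510 / 1.023 = 6.86715 years.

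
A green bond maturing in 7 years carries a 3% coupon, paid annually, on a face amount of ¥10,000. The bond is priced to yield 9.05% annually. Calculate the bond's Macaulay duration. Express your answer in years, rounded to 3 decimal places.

Periodic yield y = 0.0905. Discount each cash flow and weight by its year:
  t   CF        PV=CF/(1+0.0905)^t    t·PV
  1       300.00       275.1032       275.1032
  2       300.00       252.2725       504.5450
  3       300.00       231.3365       694.0096
  4       300.00       212.1381       848.5522
  5       300.00       194.5328       972.6642
  6       300.00       178.3887     1,070.3319
  7    10,300.00     5,616.3936    39,314.7552
  Σ                  6,960.1653    43,679.9613
Price P = Σ PV = 6,960.1653.
Macaulay duration = Σ(t·PV) / P = 43,679.9613 / 6,960.1653 = 6.27571 years.

6.276 years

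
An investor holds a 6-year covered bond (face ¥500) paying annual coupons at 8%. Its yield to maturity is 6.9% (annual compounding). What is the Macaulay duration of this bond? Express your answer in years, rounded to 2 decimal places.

5.02 years

Periodic yield y = 0.069. Discount each cash flow and weight by its year:
  t   CF        PV=CF/(1+0.069)^t    t·PV
  1        40.00        37.4181        37.4181
  2        40.00        35.0029        70.0059
  3        40.00        32.7436        98.2309
  4        40.00        30.6302       122.5206
  5        40.00        28.6531       143.2655
  6       540.00       361.8491     2,171.0948
  Σ                    526.2971     2,642.5358
Price P = Σ PV = 526.2971.
Macaulay duration = Σ(t·PV) / P = 2,642.5358 / 526.2971 = 5.02100 years.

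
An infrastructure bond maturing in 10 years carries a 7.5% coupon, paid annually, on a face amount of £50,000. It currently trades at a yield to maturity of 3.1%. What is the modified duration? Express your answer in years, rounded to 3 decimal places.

Periodic yield y = 0.031. First find Macaulay duration:
  t   CF        PV=CF/(1+0.031)^t    t·PV
  1     3,750.00     3,637.2454     3,637.2454
  2     3,750.00     3,527.8811     7,055.7622
  3     3,750.00     3,421.8051    10,265.4154
  4     3,750.00     3,318.9186    13,275.6746
  5     3,750.00     3,219.1257    16,095.6287
  6     3,750.00     3,122.3334    18,734.0005
  7     3,750.00     3,028.4514    21,199.1599
  8     3,750.00     2,937.3923    23,499.1380
  9     3,750.00     2,849.0711    25,641.6395
  10   53,750.00    39,608.8119   396,088.1192
  Σ                 68,671.0360   535,491.7832
P = 68,671.0360; Macaulay duration = 535,491.7832 / 68,671.0360 = 7.79793 years.
Modified duration = D_Mac / (1 + y) = 7.79793 / 1.031 = 7.56346 years.

7.563 years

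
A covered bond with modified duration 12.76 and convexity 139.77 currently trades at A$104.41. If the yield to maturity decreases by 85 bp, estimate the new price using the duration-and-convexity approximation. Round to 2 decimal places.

A$116.26

Duration effect: -D_mod·Δy = -12.76 × (-0.0085) = +0.108460
Convexity effect: ½·C·(Δy)² = 0.5 × 139.77 × (-0.0085)² = +0.00504919125
ΔP/P ≈ +0.108460 + 0.00504919125 = +0.11350919125
New price ≈ 104.41 × (1 + 0.11350919125) = 116.2614946584125.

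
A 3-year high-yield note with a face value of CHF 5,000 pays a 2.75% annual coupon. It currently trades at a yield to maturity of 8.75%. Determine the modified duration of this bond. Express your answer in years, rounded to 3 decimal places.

Periodic yield y = 0.0875. First find Macaulay duration:
  t   CF        PV=CF/(1+0.0875)^t    t·PV
  1       137.50       126.4368       126.4368
  2       137.50       116.2637       232.5274
  3     5,137.50     3,994.5148    11,983.5445
  Σ                  4,237.2153    12,342.5087
P = 4,237.2153; Macaulay duration = 12,342.5087 / 4,237.2153 = 2.91288 years.
Modified duration = D_Mac / (1 + y) = 2.91288 / 1.0875 = 2.67851 years.

2.679 years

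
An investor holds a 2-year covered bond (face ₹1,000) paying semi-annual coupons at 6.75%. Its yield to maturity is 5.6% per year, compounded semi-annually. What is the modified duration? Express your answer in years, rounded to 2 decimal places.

Periodic yield y = 0.028. First find Macaulay duration:
  t   CF        PV=CF/(1+0.028)^t    t·PV
  1        33.75        32.8307        32.8307
  2        33.75        31.9365        63.8730
  3        33.75        31.0667        93.2000
  4     1,033.75       925.6420     3,702.5681
  Σ                  1,021.4759     3,892.4718
P = 1,021.4759; Macaulay duration = 3,892.4718 / 1,021.4759 = 3.81063 half-year periods = 1.90532 years.
Modified duration = D_Mac / (1 + y) = 1.90532 / 1.028 = 1.85342 years.

1.85 years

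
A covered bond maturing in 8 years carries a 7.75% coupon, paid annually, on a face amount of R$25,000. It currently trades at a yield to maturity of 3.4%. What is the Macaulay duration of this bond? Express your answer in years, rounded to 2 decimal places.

Periodic yield y = 0.034. Discount each cash flow and weight by its year:
  t   CF        PV=CF/(1+0.034)^t    t·PV
  1     1,937.50     1,873.7911     1,873.7911
  2     1,937.50     1,812.1771     3,624.3542
  3     1,937.50     1,752.5891     5,257.7672
  4     1,937.50     1,694.9604     6,779.8416
  5     1,937.50     1,639.2267     8,196.1335
  6     1,937.50     1,585.3256     9,511.9537
  7     1,937.50     1,533.1969    10,732.3785
  8    26,937.50    20,615.4575   164,923.6601
  Σ                 32,506.7244   210,899.8798
Price P = Σ PV = 32,506.7244.
Macaulay duration = Σ(t·PV) / P = 210,899.8798 / 32,506.7244 = 6.48788 years.

6.49 years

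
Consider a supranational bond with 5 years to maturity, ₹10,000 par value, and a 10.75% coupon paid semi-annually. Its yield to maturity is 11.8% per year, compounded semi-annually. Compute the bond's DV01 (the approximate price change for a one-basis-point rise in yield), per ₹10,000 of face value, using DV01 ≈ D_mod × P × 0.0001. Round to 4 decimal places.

₹3.6053

Periodic yield y = 0.059.
  t   CF        PV=CF/(1+0.059)^t    t·PV
  1       537.50       507.5543       507.5543
  2       537.50       479.2770       958.5539
  3       537.50       452.5750     1,357.7251
  4       537.50       427.3607     1,709.4430
  5       537.50       403.5512     2,017.7561
  6       537.50       381.0682     2,286.4092
  7       537.50       359.8378     2,518.8644
  8       537.50       339.7902     2,718.3212
  9       537.50       320.8594     2,887.7350
  10   10,537.50     5,939.8843    59,398.8431
  Σ                  9,611.7581    76,361.2053
P = 9,611.7581; D_Mac = 7.94456 half-year periods = 3.97228 yrs; D_mod = 3.75097 yrs.
DV01 ≈ 3.75097 × 9,611.7581 × 0.0001 = 3.605345.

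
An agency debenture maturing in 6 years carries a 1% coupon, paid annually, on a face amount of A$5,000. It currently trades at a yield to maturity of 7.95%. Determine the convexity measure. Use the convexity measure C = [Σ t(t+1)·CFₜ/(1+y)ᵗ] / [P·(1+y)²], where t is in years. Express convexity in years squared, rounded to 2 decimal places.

34.57

With y = 0.0795:
  t   CF        PV=CF/(1+0.0795)^t    t·PV        t(t+1)·PV
  1        50.00        46.3177        46.3177          92.6355
  2        50.00        42.9067        85.8133         257.4400
  3        50.00        39.7468       119.2404         476.9615
  4        50.00        36.8196       147.2785         736.3926
  5        50.00        34.1080       170.5402       1,023.2412
  6     5,050.00     3,191.2108    19,147.2650     134,030.8551
  Σ                  3,391.1097    19,716.4552     136,617.5259
P = 3,391.1097.
Convexity = Σ t(t+1)·PV / [P·(1+y)²] = 136,617.5259 / (3,391.1097 × 1.165320) = 34.57158.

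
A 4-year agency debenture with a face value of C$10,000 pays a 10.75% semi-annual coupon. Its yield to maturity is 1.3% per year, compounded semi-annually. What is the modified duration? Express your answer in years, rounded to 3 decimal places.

Periodic yield y = 0.0065. First find Macaulay duration:
  t   CF        PV=CF/(1+0.0065)^t    t·PV
  1       537.50       534.0288       534.0288
  2       537.50       530.5800     1,061.1601
  3       537.50       527.1535     1,581.4606
  4       537.50       523.7492     2,094.9967
  5       537.50       520.3668     2,601.8340
  6       537.50       517.0063     3,102.0375
  7       537.50       513.6674     3,595.6719
  8    10,537.50    10,005.2364    80,041.8911
  Σ                 13,671.7884    94,613.0807
P = 13,671.7884; Macaulay duration = 94,613.0807 / 13,671.7884 = 6.92031 half-year periods = 3.46016 years.
Modified duration = D_Mac / (1 + y) = 3.46016 / 1.0065 = 3.43781 years.

3.438 years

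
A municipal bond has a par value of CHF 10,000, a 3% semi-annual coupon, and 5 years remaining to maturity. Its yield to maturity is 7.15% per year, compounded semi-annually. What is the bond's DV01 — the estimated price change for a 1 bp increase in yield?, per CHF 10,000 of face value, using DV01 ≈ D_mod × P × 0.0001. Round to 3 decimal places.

Periodic yield y = 0.03575.
  t   CF        PV=CF/(1+0.03575)^t    t·PV
  1       150.00       144.8226       144.8226
  2       150.00       139.8239       279.6478
  3       150.00       134.9977       404.9932
  4       150.00       130.3381       521.3525
  5       150.00       125.8394       629.1969
  6       150.00       121.4959       728.9754
  7       150.00       117.3023       821.1164
  8       150.00       113.2535       906.0282
  9       150.00       109.3445       984.1001
  10   10,150.00     7,143.5917    71,435.9168
  Σ                  8,280.8096    76,856.1497
P = 8,280.8096; D_Mac = 9.28124 half-year periods = 4.64062 yrs; D_mod = 4.48044 yrs.
DV01 ≈ 4.48044 × 8,280.8096 × 0.0001 = 3.710169.

CHF 3.710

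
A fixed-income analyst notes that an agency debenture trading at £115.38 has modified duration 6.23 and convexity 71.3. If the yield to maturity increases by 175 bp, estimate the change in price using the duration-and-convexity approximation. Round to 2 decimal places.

-£11.32

Duration effect: -D_mod·Δy = -6.23 × (+0.0175) = -0.109025
Convexity effect: ½·C·(Δy)² = 0.5 × 71.3 × (0.0175)² = +0.0109178125
ΔP/P ≈ -0.109025 + 0.0109178125 = -0.0981071875
ΔP ≈ 115.38 × (-0.0981071875) = -11.31960729375.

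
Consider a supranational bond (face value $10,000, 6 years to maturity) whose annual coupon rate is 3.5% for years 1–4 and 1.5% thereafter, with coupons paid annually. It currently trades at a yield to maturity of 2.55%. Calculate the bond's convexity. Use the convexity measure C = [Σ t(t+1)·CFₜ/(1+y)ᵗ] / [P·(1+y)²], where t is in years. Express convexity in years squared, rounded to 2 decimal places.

With y = 0.0255:
  t   CF        PV=CF/(1+0.0255)^t    t·PV        t(t+1)·PV
  1       350.00       341.2969       341.2969         682.5939
  2       350.00       332.8103       665.6205       1,996.8616
  3       350.00       324.5346       973.6039       3,894.4156
  4       350.00       316.4648     1,265.8591       6,329.2956
  5       150.00       132.2553       661.2763       3,967.6576
  6    10,150.00     8,726.7403    52,360.4421     366,523.0944
  Σ                 10,174.1022    56,268.0988     383,393.9187
P = 10,174.1022.
Convexity = Σ t(t+1)·PV / [P·(1+y)²] = 383,393.9187 / (10,174.1022 × 1.051650) = 35.83256.

35.83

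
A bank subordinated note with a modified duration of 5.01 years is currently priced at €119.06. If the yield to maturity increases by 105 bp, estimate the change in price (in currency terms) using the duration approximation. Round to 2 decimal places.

Duration approximation: ΔP/P ≈ -D_mod · Δy = -5.01 × (+0.0105) = -0.052605.
ΔP ≈ 119.06 × (-0.052605) = -6.2631513.

-€6.26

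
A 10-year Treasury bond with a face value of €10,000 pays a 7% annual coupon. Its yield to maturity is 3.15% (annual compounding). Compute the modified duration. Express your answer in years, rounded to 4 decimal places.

7.6342 years

Periodic yield y = 0.0315. First find Macaulay duration:
  t   CF        PV=CF/(1+0.0315)^t    t·PV
  1       700.00       678.6234       678.6234
  2       700.00       657.8995     1,315.7991
  3       700.00       637.8086     1,913.4257
  4       700.00       618.3311     2,473.3245
  5       700.00       599.4485     2,997.2425
  6       700.00       581.1425     3,486.8551
  7       700.00       563.3956     3,943.7689
  8       700.00       546.1905     4,369.5244
  9       700.00       529.5110     4,765.5986
  10   10,700.00     7,846.7796    78,467.7960
  Σ                 13,259.1303   104,411.9581
P = 13,259.1303; Macaulay duration = 104,411.9581 / 13,259.1303 = 7.87472 years.
Modified duration = D_Mac / (1 + y) = 7.87472 / 1.0315 = 7.63424 years.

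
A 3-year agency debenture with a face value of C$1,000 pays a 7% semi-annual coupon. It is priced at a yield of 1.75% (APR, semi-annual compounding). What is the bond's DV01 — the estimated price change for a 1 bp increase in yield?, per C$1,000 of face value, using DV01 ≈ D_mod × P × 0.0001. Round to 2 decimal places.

Periodic yield y = 0.00875.
  t   CF        PV=CF/(1+0.00875)^t    t·PV
  1        35.00        34.6964        34.6964
  2        35.00        34.3954        68.7909
  3        35.00        34.0971       102.2913
  4        35.00        33.8013       135.2053
  5        35.00        33.5081       167.5407
  6     1,035.00       982.2885     5,893.7311
  Σ                  1,152.7869     6,402.2557
P = 1,152.7869; D_Mac = 5.55372 half-year periods = 2.77686 yrs; D_mod = 2.75277 yrs.
DV01 ≈ 2.75277 × 1,152.7869 × 0.0001 = 0.317336.

C$0.32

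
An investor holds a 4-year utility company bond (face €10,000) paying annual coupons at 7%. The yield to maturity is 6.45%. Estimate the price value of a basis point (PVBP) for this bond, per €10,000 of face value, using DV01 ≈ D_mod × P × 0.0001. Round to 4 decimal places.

€3.4726

Periodic yield y = 0.0645.
  t   CF        PV=CF/(1+0.0645)^t    t·PV
  1       700.00       657.5857       657.5857
  2       700.00       617.7414     1,235.4828
  3       700.00       580.3113     1,740.9340
  4    10,700.00     8,332.9949    33,331.9795
  Σ                 10,188.6333    36,965.9820
P = 10,188.6333; D_Mac = 3.62816 yrs; D_mod = 3.40832 yrs.
DV01 ≈ 3.40832 × 10,188.6333 × 0.0001 = 3.472615.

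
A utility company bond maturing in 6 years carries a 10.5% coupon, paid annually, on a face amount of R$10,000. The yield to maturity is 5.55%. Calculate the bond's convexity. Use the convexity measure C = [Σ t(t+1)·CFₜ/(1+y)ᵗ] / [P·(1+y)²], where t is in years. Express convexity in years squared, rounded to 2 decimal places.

28.43

With y = 0.0555:
  t   CF        PV=CF/(1+0.0555)^t    t·PV        t(t+1)·PV
  1     1,050.00       994.7892       994.7892       1,989.5784
  2     1,050.00       942.4815     1,884.9630       5,654.8889
  3     1,050.00       892.9242     2,678.7726      10,715.0902
  4     1,050.00       845.9727     3,383.8908      16,919.4540
  5     1,050.00       801.4900     4,007.4500      24,044.7002
  6    11,050.00     7,991.2157    47,947.2941     335,631.0585
  Σ                 12,468.8732    60,897.1596     394,954.7701
P = 12,468.8732.
Convexity = Σ t(t+1)·PV / [P·(1+y)²] = 394,954.7701 / (12,468.8732 × 1.114080) = 28.43176.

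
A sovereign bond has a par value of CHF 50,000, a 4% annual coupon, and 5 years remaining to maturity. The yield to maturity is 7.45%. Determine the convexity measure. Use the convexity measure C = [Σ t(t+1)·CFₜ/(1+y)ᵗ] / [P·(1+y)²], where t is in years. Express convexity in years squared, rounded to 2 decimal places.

23.21

With y = 0.0745:
  t   CF        PV=CF/(1+0.0745)^t    t·PV        t(t+1)·PV
  1     2,000.00     1,861.3309     1,861.3309       3,722.6617
  2     2,000.00     1,732.2763     3,464.5525      10,393.6576
  3     2,000.00     1,612.1696     4,836.5089      19,346.0356
  4     2,000.00     1,500.3905     6,001.5621      30,007.8107
  5    52,000.00    36,305.4015   181,527.0077   1,089,162.0463
  Σ                 43,011.5688   197,690.9622   1,152,632.2120
P = 43,011.5688.
Convexity = Σ t(t+1)·PV / [P·(1+y)²] = 1,152,632.2120 / (43,011.5688 × 1.154550) = 23.21093.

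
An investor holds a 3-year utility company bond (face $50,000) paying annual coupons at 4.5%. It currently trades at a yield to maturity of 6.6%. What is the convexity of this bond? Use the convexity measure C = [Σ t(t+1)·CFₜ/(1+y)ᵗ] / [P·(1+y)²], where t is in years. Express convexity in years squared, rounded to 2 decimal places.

With y = 0.066:
  t   CF        PV=CF/(1+0.066)^t    t·PV        t(t+1)·PV
  1     2,250.00     2,110.6942     2,110.6942       4,221.3884
  2     2,250.00     1,980.0133     3,960.0266      11,880.0798
  3    52,250.00    43,133.4981   129,400.4943     517,601.9773
  Σ                 47,224.2056   135,471.2151     533,703.4455
P = 47,224.2056.
Convexity = Σ t(t+1)·PV / [P·(1+y)²] = 533,703.4455 / (47,224.2056 × 1.136356) = 9.94537.

9.95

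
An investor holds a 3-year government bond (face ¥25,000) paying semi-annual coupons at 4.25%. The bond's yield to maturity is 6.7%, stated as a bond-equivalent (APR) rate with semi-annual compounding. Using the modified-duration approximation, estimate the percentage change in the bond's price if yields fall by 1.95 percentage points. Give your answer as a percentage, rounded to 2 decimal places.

Periodic yield y = 0.0335. Modified duration first:
  t   CF        PV=CF/(1+0.0335)^t    t·PV
  1       531.25       514.0300       514.0300
  2       531.25       497.3682       994.7363
  3       531.25       481.2464     1,443.7392
  4       531.25       465.6472     1,862.5889
  5       531.25       450.5537     2,252.7684
  6    25,531.25    20,951.2140   125,707.2839
  Σ                 23,360.0594   132,775.1467
P = 23,360.0594; D_Mac = 5.68385 half-year periods = 2.84193 yrs; D_mod = 2.84193/(1+0.0335) = 2.74981 yrs.
ΔP/P ≈ -D_mod · Δy = -2.74981 × (-0.0195) = +0.053621 = +5.3621%.

+5.36%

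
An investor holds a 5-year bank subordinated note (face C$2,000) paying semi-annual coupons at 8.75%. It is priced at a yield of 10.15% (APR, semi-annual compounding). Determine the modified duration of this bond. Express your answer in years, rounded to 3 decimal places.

3.928 years

Periodic yield y = 0.05075. First find Macaulay duration:
  t   CF        PV=CF/(1+0.05075)^t    t·PV
  1        87.50        83.2739        83.2739
  2        87.50        79.2518       158.5036
  3        87.50        75.4241       226.2722
  4        87.50        71.7812       287.1246
  5        87.50        68.3142       341.5711
  6        87.50        65.0147       390.0883
  7        87.50        61.8746       433.1221
  8        87.50        58.8861       471.0889
  9        87.50        56.0420       504.3778
  10    2,087.50     1,272.4259    12,724.2589
  Σ                  1,892.2884    15,619.6813
P = 1,892.2884; Macaulay duration = 15,619.6813 / 1,892.2884 = 8.25439 half-year periods = 4.12719 years.
Modified duration = D_Mac / (1 + y) = 4.12719 / 1.05075 = 3.92786 years.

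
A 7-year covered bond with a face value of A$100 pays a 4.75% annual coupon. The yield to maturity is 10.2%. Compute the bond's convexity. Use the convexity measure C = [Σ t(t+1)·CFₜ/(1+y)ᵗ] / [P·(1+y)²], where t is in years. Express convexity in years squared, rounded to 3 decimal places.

37.016

With y = 0.102:
  t   CF        PV=CF/(1+0.102)^t    t·PV        t(t+1)·PV
  1         4.75         4.3103         4.3103           8.6207
  2         4.75         3.9114         7.8228          23.4683
  3         4.75         3.5493        10.6480          42.5922
  4         4.75         3.2208        12.8833          64.4165
  5         4.75         2.9227        14.6135          87.6813
  6         4.75         2.6522        15.9131         111.3918
  7       104.75        53.0741       371.5189       2,972.1512
  Σ                     73.6409       437.7100       3,310.3220
P = 73.6409.
Convexity = Σ t(t+1)·PV / [P·(1+y)²] = 3,310.3220 / (73.6409 × 1.214404) = 37.01586.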